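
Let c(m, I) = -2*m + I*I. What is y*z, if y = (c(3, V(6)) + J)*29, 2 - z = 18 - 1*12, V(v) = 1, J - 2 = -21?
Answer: 2784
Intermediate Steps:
J = -19 (J = 2 - 21 = -19)
c(m, I) = I² - 2*m (c(m, I) = -2*m + I² = I² - 2*m)
z = -4 (z = 2 - (18 - 1*12) = 2 - (18 - 12) = 2 - 1*6 = 2 - 6 = -4)
y = -696 (y = ((1² - 2*3) - 19)*29 = ((1 - 6) - 19)*29 = (-5 - 19)*29 = -24*29 = -696)
y*z = -696*(-4) = 2784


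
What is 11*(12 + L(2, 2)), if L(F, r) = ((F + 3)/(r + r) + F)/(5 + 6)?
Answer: 541/4 ≈ 135.25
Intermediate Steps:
L(F, r) = F/11 + (3 + F)/(22*r) (L(F, r) = ((3 + F)/((2*r)) + F)/11 = ((3 + F)*(1/(2*r)) + F)*(1/11) = ((3 + F)/(2*r) + F)*(1/11) = (F + (3 + F)/(2*r))*(1/11) = F/11 + (3 + F)/(22*r))
11*(12 + L(2, 2)) = 11*(12 + (1/22)*(3 + 2 + 2*2*2)/2) = 11*(12 + (1/22)*(1/2)*(3 + 2 + 8)) = 11*(12 + (1/22)*(1/2)*13) = 11*(12 + 13/44) = 11*(541/44) = 541/4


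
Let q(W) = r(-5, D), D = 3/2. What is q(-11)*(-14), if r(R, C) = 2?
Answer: -28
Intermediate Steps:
D = 3/2 (D = 3*(1/2) = 3/2 ≈ 1.5000)
q(W) = 2
q(-11)*(-14) = 2*(-14) = -28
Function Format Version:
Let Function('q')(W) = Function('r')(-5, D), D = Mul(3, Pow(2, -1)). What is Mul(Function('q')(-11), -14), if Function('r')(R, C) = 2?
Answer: -28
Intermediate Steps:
D = Rational(3, 2) (D = Mul(3, Rational(1, 2)) = Rational(3, 2) ≈ 1.5000)
Function('q')(W) = 2
Mul(Function('q')(-11), -14) = Mul(2, -14) = -28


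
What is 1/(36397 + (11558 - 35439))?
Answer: 1/12516 ≈ 7.9898e-5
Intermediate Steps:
1/(36397 + (11558 - 35439)) = 1/(36397 - 23881) = 1/12516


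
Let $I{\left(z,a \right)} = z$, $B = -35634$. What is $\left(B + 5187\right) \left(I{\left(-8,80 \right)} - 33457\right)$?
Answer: $1018908855$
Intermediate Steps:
$\left(B + 5187\right) \left(I{\left(-8,80 \right)} - 33457\right) = \left(-35634 + 5187\right) \left(-8 - 33457\right) = \left(-30447\right) \left(-33465\right) = 1018908855$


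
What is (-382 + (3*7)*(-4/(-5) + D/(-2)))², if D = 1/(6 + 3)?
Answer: 120802081/900 ≈ 1.3422e+5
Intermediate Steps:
D = ⅑ (D = 1/9 = ⅑ ≈ 0.11111)
(-382 + (3*7)*(-4/(-5) + D/(-2)))² = (-382 + (3*7)*(-4/(-5) + (⅑)/(-2)))² = (-382 + 21*(-4*(-⅕) + (⅑)*(-½)))² = (-382 + 21*(⅘ - 1/18))² = (-382 + 21*(67/90))² = (-382 + 469/30)² = (-10991/30)² = 120802081/900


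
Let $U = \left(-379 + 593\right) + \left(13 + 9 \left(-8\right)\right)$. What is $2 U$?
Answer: $310$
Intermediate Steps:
$U = 155$ ($U = 214 + \left(13 - 72\right) = 214 - 59 = 155$)
$2 U = 2 \cdot 155 = 310$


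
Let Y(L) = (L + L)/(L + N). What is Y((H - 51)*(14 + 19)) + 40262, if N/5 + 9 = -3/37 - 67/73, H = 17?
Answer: 127457716978/3165557 ≈ 40264.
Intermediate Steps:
N = -135035/2701 (N = -45 + 5*(-3/37 - 67/73) = -45 + 5*(-2698/2701) = -45 - 13490/2701 = -135035/2701 ≈ -49.994)
Y(L) = 2*L/(-135035/2701 + L) (Y(L) = (L + L)/(L - 135035/2701) = (2*L)/(-135035/2701 + L) = 2*L/(-135035/2701 + L))
Y((H - 51)*(14 + 19)) + 40262 = 5402*((17 - 51)*(14 + 19))/(-135035 + 2701*((17 - 51)*(14 + 19))) + 40262 = 5402*(-34*33)/(-135035 + 2701*(-34*33)) + 40262 = 5402*(-1122)/(-135035 + 2701*(-1122)) + 40262 = 5402*(-1122)/(-135035 - 3030522) + 40262 = 5402*(-1122)/(-3165557) + 40262 = 5402*(-1122)*(-1/3165557) + 40262 = 6061044/3165557 + 40262 = 127457716978/3165557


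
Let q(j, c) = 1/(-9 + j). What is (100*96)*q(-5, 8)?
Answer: -4800/7 ≈ -685.71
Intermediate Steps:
(100*96)*q(-5, 8) = (100*96)/(-9 - 5) = 9600/(-14) = 9600*(-1/14) = -4800/7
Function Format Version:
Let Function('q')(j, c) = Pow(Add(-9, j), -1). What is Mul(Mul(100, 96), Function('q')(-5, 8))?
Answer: Rational(-4800, 7) ≈ -685.71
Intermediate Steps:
Mul(Mul(100, 96), Function('q')(-5, 8)) = Mul(Mul(100, 96), Pow(Add(-9, -5), -1)) = Mul(9600, Pow(-14, -1)) = Mul(9600, Rational(-1, 14)) = Rational(-4800, 7)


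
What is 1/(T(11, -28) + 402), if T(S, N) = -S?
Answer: 1/391 ≈ 0.0025575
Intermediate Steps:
1/(T(11, -28) + 402) = 1/(-1*11 + 402) = 1/(-11 + 402) = 1/391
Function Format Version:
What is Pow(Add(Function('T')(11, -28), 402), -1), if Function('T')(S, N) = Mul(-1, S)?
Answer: Rational(1, 391) ≈ 0.0025575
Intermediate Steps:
Pow(Add(Function('T')(11, -28), 402), -1) = Pow(Add(Mul(-1, 11), 402), -1) = Pow(Add(-11, 402), -1) = Pow(391, -1) = Rational(1, 391)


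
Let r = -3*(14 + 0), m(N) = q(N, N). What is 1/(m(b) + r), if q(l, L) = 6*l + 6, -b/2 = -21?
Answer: 1/216 ≈ 0.0046296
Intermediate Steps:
b = 42 (b = -2*(-21) = 42)
q(l, L) = 6 + 6*l
m(N) = 6 + 6*N
r = -42 (r = -3*14 = -42)
1/(m(b) + r) = 1/((6 + 6*42) - 42) = 1/((6 + 252) - 42) = 1/(258 - 42) = 1/216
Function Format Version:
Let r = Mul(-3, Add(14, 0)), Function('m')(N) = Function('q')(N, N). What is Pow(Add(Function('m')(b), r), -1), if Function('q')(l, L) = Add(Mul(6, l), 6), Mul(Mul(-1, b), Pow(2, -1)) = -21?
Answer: Rational(1, 216) ≈ 0.0046296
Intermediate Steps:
b = 42 (b = Mul(-2, -21) = 42)
Function('q')(l, L) = Add(6, Mul(6, l))
Function('m')(N) = Add(6, Mul(6, N))
r = -42 (r = Mul(-3, 14) = -42)
Pow(Add(Function('m')(b), r), -1) = Pow(Add(Add(6, Mul(6, 42)), -42), -1) = Pow(Add(Add(6, 252), -42), -1) = Pow(Add(258, -42), -1) = Pow(216, -1) = Rational(1, 216)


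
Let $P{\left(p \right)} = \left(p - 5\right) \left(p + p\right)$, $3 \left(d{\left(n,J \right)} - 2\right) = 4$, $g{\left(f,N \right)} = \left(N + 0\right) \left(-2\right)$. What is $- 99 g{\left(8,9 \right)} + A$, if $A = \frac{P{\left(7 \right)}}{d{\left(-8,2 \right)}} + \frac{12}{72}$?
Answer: $\frac{53717}{30} \approx 1790.6$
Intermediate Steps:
$g{\left(f,N \right)} = - 2 N$ ($g{\left(f,N \right)} = N \left(-2\right) = - 2 N$)
$d{\left(n,J \right)} = \frac{10}{3}$ ($d{\left(n,J \right)} = 2 + \frac{1}{3} \cdot 4 = 2 + \frac{4}{3} = \frac{10}{3}$)
$P{\left(p \right)} = 2 p \left(-5 + p\right)$ ($P{\left(p \right)} = \left(-5 + p\right) 2 p = 2 p \left(-5 + p\right)$)
$A = \frac{257}{30}$ ($A = \frac{2 \cdot 7 \left(-5 + 7\right)}{\frac{10}{3}} + \frac{12}{72} = 2 \cdot 7 \cdot 2 \cdot \frac{3}{10} + 12 \cdot \frac{1}{72} = 28 \cdot \frac{3}{10} + \frac{1}{6} = \frac{42}{5} + \frac{1}{6} = \frac{257}{30} \approx 8.5667$)
$- 99 g{\left(8,9 \right)} + A = - 99 \left(\left(-2\right) 9\right) + \frac{257}{30} = \left(-99\right) \left(-18\right) + \frac{257}{30} = 1782 + \frac{257}{30} = \frac{53717}{30}$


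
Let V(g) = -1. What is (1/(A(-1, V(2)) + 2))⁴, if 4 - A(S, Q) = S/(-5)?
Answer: 625/707281 ≈ 0.00088367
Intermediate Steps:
A(S, Q) = 4 + S/5 (A(S, Q) = 4 - S/(-5) = 4 - S*(-1)/5 = 4 - (-1)*S/5 = 4 + S/5)
(1/(A(-1, V(2)) + 2))⁴ = (1/((4 + (⅕)*(-1)) + 2))⁴ = (1/((4 - ⅕) + 2))⁴ = (1/(19/5 + 2))⁴ = (1/(29/5))⁴ = (5/29)⁴ = 625/707281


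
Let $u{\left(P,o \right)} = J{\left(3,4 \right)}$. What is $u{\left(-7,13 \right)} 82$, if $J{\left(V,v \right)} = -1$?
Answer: $-82$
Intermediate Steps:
$u{\left(P,o \right)} = -1$
$u{\left(-7,13 \right)} 82 = \left(-1\right) 82 = -82$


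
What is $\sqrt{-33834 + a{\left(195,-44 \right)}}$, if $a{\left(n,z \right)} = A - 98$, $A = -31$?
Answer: $i \sqrt{33963} \approx 184.29 i$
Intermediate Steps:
$a{\left(n,z \right)} = -129$ ($a{\left(n,z \right)} = -31 - 98 = -129$)
$\sqrt{-33834 + a{\left(195,-44 \right)}} = \sqrt{-33834 - 129} = \sqrt{-33963} = i \sqrt{33963}$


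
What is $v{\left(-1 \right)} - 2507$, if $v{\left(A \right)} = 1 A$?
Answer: $-2508$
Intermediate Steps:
$v{\left(A \right)} = A$
$v{\left(-1 \right)} - 2507 = -1 - 2507 = -2508$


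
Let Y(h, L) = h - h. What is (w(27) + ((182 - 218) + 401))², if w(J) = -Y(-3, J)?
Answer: 133225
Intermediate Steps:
Y(h, L) = 0
w(J) = 0 (w(J) = -1*0 = 0)
(w(27) + ((182 - 218) + 401))² = (0 + ((182 - 218) + 401))² = (0 + (-36 + 401))² = (0 + 365)² = 365² = 133225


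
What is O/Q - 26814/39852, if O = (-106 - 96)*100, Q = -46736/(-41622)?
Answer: -8513057939/473202 ≈ -17990.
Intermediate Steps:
Q = 23368/20811 (Q = -46736*(-1/41622) = 23368/20811 ≈ 1.1229)
O = -20200 (O = -202*100 = -20200)
O/Q - 26814/39852 = -20200/23368/20811 - 26814/39852 = -20200*20811/23368 - 26814*1/39852 = -52547775/2921 - 109/162 = -8513057939/473202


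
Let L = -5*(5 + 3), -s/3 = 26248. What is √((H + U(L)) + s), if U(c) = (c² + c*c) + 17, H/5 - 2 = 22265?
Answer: 4*√2238 ≈ 189.23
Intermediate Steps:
H = 111335 (H = 10 + 5*22265 = 10 + 111325 = 111335)
s = -78744 (s = -3*26248 = -78744)
L = -40 (L = -5*8 = -40)
U(c) = 17 + 2*c² (U(c) = (c² + c²) + 17 = 2*c² + 17 = 17 + 2*c²)
√((H + U(L)) + s) = √((111335 + (17 + 2*(-40)²)) - 78744) = √((111335 + (17 + 2*1600)) - 78744) = √((111335 + (17 + 3200)) - 78744) = √((111335 + 3217) - 78744) = √(114552 - 78744) = √35808 = 4*√2238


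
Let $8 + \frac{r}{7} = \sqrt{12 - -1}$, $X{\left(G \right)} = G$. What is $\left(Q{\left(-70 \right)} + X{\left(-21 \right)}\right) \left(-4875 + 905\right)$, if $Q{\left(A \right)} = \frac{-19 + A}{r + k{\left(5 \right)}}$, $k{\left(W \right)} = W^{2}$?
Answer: $\frac{8029325}{162} - \frac{1236655 \sqrt{13}}{162} \approx 22040.0$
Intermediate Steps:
$r = -56 + 7 \sqrt{13}$ ($r = -56 + 7 \sqrt{12 - -1} = -56 + 7 \sqrt{12 + 1} = -56 + 7 \sqrt{13} \approx -30.761$)
$Q{\left(A \right)} = \frac{-19 + A}{-31 + 7 \sqrt{13}}$ ($Q{\left(A \right)} = \frac{-19 + A}{\left(-56 + 7 \sqrt{13}\right) + 5^{2}} = \frac{-19 + A}{\left(-56 + 7 \sqrt{13}\right) + 25} = \frac{-19 + A}{-31 + 7 \sqrt{13}}$)
$\left(Q{\left(-70 \right)} + X{\left(-21 \right)}\right) \left(-4875 + 905\right) = \left(\frac{-19 - 70}{-31 + 7 \sqrt{13}} - 21\right) \left(-4875 + 905\right) = \left(\frac{1}{-31 + 7 \sqrt{13}} \left(-89\right) - 21\right) \left(-3970\right) = \left(- \frac{89}{-31 + 7 \sqrt{13}} - 21\right) \left(-3970\right) = \left(-21 - \frac{89}{-31 + 7 \sqrt{13}}\right) \left(-3970\right) = 83370 + \frac{353330}{-31 + 7 \sqrt{13}}$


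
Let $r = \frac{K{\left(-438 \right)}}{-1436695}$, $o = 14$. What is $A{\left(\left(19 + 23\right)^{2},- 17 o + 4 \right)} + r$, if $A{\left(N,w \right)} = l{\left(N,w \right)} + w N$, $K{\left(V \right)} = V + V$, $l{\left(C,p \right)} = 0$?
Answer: $- \frac{593033214444}{1436695} \approx -4.1278 \cdot 10^{5}$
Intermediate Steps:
$K{\left(V \right)} = 2 V$
$r = \frac{876}{1436695}$ ($r = \frac{2 \left(-438\right)}{-1436695} = \left(-876\right) \left(- \frac{1}{1436695}\right) = \frac{876}{1436695} \approx 0.00060973$)
$A{\left(N,w \right)} = N w$ ($A{\left(N,w \right)} = 0 + w N = 0 + N w = N w$)
$A{\left(\left(19 + 23\right)^{2},- 17 o + 4 \right)} + r = \left(19 + 23\right)^{2} \left(\left(-17\right) 14 + 4\right) + \frac{876}{1436695} = 42^{2} \left(-238 + 4\right) + \frac{876}{1436695} = 1764 \left(-234\right) + \frac{876}{1436695} = -412776 + \frac{876}{1436695} = - \frac{593033214444}{1436695}$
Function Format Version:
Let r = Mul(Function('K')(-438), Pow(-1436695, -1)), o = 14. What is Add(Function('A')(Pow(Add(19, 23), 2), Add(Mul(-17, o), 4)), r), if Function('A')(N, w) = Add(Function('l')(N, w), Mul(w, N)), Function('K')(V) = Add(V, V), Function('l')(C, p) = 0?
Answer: Rational(-593033214444, 1436695) ≈ -4.1278e+5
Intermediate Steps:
Function('K')(V) = Mul(2, V)
r = Rational(876, 1436695) (r = Mul(Mul(2, -438), Pow(-1436695, -1)) = Mul(-876, Rational(-1, 1436695)) = Rational(876, 1436695) ≈ 0.00060973)
Function('A')(N, w) = Mul(N, w) (Function('A')(N, w) = Add(0, Mul(w, N)) = Add(0, Mul(N, w)) = Mul(N, w))
Add(Function('A')(Pow(Add(19, 23), 2), Add(Mul(-17, o), 4)), r) = Add(Mul(Pow(Add(19, 23), 2), Add(Mul(-17, 14), 4)), Rational(876, 1436695)) = Add(Mul(Pow(42, 2), Add(-238, 4)), Rational(876, 1436695)) = Add(Mul(1764, -234), Rational(876, 1436695)) = Add(-412776, Rational(876, 1436695)) = Rational(-593033214444, 1436695)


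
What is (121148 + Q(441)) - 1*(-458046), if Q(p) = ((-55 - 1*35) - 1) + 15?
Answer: 579118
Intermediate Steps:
Q(p) = -76 (Q(p) = ((-55 - 35) - 1) + 15 = (-90 - 1) + 15 = -91 + 15 = -76)
(121148 + Q(441)) - 1*(-458046) = (121148 - 76) - 1*(-458046) = 121072 + 458046 = 579118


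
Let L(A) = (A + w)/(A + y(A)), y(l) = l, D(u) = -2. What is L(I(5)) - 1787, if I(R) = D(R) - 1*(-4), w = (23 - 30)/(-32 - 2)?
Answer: -242957/136 ≈ -1786.4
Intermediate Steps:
w = 7/34 (w = -7/(-34) = -7*(-1/34) = 7/34 ≈ 0.20588)
I(R) = 2 (I(R) = -2 - 1*(-4) = -2 + 4 = 2)
L(A) = (7/34 + A)/(2*A) (L(A) = (A + 7/34)/(A + A) = (7/34 + A)/((2*A)) = (7/34 + A)*(1/(2*A)) = (7/34 + A)/(2*A))
L(I(5)) - 1787 = (1/68)*(7 + 34*2)/2 - 1787 = (1/68)*(½)*(7 + 68) - 1787 = (1/68)*(½)*75 - 1787 = 75/136 - 1787 = -242957/136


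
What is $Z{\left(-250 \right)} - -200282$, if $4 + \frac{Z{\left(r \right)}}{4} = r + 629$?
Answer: $201782$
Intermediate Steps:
$Z{\left(r \right)} = 2500 + 4 r$ ($Z{\left(r \right)} = -16 + 4 \left(r + 629\right) = -16 + 4 \left(629 + r\right) = -16 + \left(2516 + 4 r\right) = 2500 + 4 r$)
$Z{\left(-250 \right)} - -200282 = \left(2500 + 4 \left(-250\right)\right) - -200282 = \left(2500 - 1000\right) + 200282 = 1500 + 200282 = 201782$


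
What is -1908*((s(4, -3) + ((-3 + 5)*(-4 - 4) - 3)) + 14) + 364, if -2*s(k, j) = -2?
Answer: 7996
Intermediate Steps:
s(k, j) = 1 (s(k, j) = -1/2*(-2) = 1)
-1908*((s(4, -3) + ((-3 + 5)*(-4 - 4) - 3)) + 14) + 364 = -1908*((1 + ((-3 + 5)*(-4 - 4) - 3)) + 14) + 364 = -1908*((1 + (2*(-8) - 3)) + 14) + 364 = -1908*((1 + (-16 - 3)) + 14) + 364 = -1908*((1 - 19) + 14) + 364 = -1908*(-18 + 14) + 364 = -1908*(-4) + 364 = -318*(-24) + 364 = 7632 + 364 = 7996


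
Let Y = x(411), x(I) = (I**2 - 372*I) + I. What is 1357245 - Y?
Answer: 1340805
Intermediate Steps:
x(I) = I**2 - 371*I
Y = 16440 (Y = 411*(-371 + 411) = 411*40 = 16440)
1357245 - Y = 1357245 - 1*16440 = 1357245 - 16440 = 1340805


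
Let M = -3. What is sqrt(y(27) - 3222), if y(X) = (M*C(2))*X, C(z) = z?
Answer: 6*I*sqrt(94) ≈ 58.172*I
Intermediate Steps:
y(X) = -6*X (y(X) = (-3*2)*X = -6*X)
sqrt(y(27) - 3222) = sqrt(-6*27 - 3222) = sqrt(-162 - 3222) = sqrt(-3384) = 6*I*sqrt(94)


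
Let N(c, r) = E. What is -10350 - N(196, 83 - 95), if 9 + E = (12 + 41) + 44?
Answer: -10438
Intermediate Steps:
E = 88 (E = -9 + ((12 + 41) + 44) = -9 + (53 + 44) = -9 + 97 = 88)
N(c, r) = 88
-10350 - N(196, 83 - 95) = -10350 - 1*88 = -10350 - 88 = -10438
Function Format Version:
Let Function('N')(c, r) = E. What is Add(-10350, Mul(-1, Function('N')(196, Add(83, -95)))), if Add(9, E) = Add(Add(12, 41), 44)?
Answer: -10438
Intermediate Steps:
E = 88 (E = Add(-9, Add(Add(12, 41), 44)) = Add(-9, Add(53, 44)) = Add(-9, 97) = 88)
Function('N')(c, r) = 88
Add(-10350, Mul(-1, Function('N')(196, Add(83, -95)))) = Add(-10350, Mul(-1, 88)) = Add(-10350, -88) = -10438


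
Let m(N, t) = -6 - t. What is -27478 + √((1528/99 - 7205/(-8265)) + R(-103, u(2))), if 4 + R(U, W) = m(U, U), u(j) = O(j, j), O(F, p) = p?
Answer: -27478 + √36138942818/18183 ≈ -27468.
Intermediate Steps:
u(j) = j
R(U, W) = -10 - U (R(U, W) = -4 + (-6 - U) = -10 - U)
-27478 + √((1528/99 - 7205/(-8265)) + R(-103, u(2))) = -27478 + √((1528/99 - 7205/(-8265)) + (-10 - 1*(-103))) = -27478 + √((1528*(1/99) - 7205*(-1/8265)) + (-10 + 103)) = -27478 + √((1528/99 + 1441/1653) + 93) = -27478 + √(889481/54549 + 93) = -27478 + √(5962538/54549) = -27478 + √36138942818/18183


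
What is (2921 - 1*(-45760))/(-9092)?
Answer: -48681/9092 ≈ -5.3543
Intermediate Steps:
(2921 - 1*(-45760))/(-9092) = (2921 + 45760)*(-1/9092) = 48681*(-1/9092) = -48681/9092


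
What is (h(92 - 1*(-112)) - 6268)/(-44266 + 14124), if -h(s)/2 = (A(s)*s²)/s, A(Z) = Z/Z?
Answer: 3338/15071 ≈ 0.22148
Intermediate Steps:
A(Z) = 1
h(s) = -2*s (h(s) = -2*1*s²/s = -2*s²/s = -2*s)
(h(92 - 1*(-112)) - 6268)/(-44266 + 14124) = (-2*(92 - 1*(-112)) - 6268)/(-44266 + 14124) = (-2*(92 + 112) - 6268)/(-30142) = (-2*204 - 6268)*(-1/30142) = (-408 - 6268)*(-1/30142) = -6676*(-1/30142) = 3338/15071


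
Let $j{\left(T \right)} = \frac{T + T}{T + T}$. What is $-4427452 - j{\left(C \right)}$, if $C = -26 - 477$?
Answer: $-4427453$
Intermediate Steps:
$C = -503$
$j{\left(T \right)} = 1$ ($j{\left(T \right)} = \frac{2 T}{2 T} = 2 T \frac{1}{2 T} = 1$)
$-4427452 - j{\left(C \right)} = -4427452 - 1 = -4427453$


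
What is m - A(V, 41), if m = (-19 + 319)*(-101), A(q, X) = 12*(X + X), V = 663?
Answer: -31284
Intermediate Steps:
A(q, X) = 24*X (A(q, X) = 12*(2*X) = 24*X)
m = -30300 (m = 300*(-101) = -30300)
m - A(V, 41) = -30300 - 24*41 = -30300 - 1*984 = -30300 - 984 = -31284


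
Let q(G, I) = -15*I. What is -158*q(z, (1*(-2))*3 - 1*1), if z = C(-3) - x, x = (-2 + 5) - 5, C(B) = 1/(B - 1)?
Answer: -16590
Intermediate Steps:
C(B) = 1/(-1 + B)
x = -2 (x = 3 - 5 = -2)
z = 7/4 (z = 1/(-1 - 3) - 1*(-2) = 1/(-4) + 2 = -¼ + 2 = 7/4 ≈ 1.7500)
-158*q(z, (1*(-2))*3 - 1*1) = -(-2370)*((1*(-2))*3 - 1*1) = -(-2370)*(-2*3 - 1) = -(-2370)*(-6 - 1) = -(-2370)*(-7) = -158*105 = -16590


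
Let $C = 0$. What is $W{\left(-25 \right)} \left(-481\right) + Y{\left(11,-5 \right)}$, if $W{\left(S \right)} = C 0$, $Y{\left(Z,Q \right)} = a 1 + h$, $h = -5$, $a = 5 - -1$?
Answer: $1$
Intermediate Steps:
$a = 6$ ($a = 5 + 1 = 6$)
$Y{\left(Z,Q \right)} = 1$ ($Y{\left(Z,Q \right)} = 6 \cdot 1 - 5 = 6 - 5 = 1$)
$W{\left(S \right)} = 0$ ($W{\left(S \right)} = 0 \cdot 0 = 0$)
$W{\left(-25 \right)} \left(-481\right) + Y{\left(11,-5 \right)} = 0 \left(-481\right) + 1 = 0 + 1 = 1$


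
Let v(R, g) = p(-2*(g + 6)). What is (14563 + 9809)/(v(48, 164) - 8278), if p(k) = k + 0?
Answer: -12186/4309 ≈ -2.8280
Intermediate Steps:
p(k) = k
v(R, g) = -12 - 2*g (v(R, g) = -2*(g + 6) = -2*(6 + g) = -12 - 2*g)
(14563 + 9809)/(v(48, 164) - 8278) = (14563 + 9809)/((-12 - 2*164) - 8278) = 24372/((-12 - 328) - 8278) = 24372/(-340 - 8278) = 24372/(-8618) = 24372*(-1/8618) = -12186/4309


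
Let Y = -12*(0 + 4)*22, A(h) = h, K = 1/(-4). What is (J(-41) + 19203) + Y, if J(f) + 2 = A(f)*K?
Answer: 72621/4 ≈ 18155.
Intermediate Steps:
K = -¼ ≈ -0.25000
J(f) = -2 - f/4 (J(f) = -2 + f*(-¼) = -2 - f/4)
Y = -1056 (Y = -12*4*22 = -4*12*22 = -48*22 = -1056)
(J(-41) + 19203) + Y = ((-2 - ¼*(-41)) + 19203) - 1056 = ((-2 + 41/4) + 19203) - 1056 = (33/4 + 19203) - 1056 = 76845/4 - 1056 = 72621/4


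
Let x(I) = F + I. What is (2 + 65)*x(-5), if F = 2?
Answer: -201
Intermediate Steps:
x(I) = 2 + I
(2 + 65)*x(-5) = (2 + 65)*(2 - 5) = 67*(-3) = -201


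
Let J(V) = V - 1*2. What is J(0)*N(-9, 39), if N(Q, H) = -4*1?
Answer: 8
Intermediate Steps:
N(Q, H) = -4
J(V) = -2 + V (J(V) = V - 2 = -2 + V)
J(0)*N(-9, 39) = (-2 + 0)*(-4) = -2*(-4) = 8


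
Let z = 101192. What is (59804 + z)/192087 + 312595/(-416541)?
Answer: 2338666357/26670703689 ≈ 0.087687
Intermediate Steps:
(59804 + z)/192087 + 312595/(-416541) = (59804 + 101192)/192087 + 312595/(-416541) = 160996*(1/192087) + 312595*(-1/416541) = 160996/192087 - 312595/416541 = 2338666357/26670703689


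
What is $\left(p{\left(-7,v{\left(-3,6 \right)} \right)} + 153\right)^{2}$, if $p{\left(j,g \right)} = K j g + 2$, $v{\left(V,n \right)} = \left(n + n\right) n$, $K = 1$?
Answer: $121801$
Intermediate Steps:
$v{\left(V,n \right)} = 2 n^{2}$ ($v{\left(V,n \right)} = 2 n n = 2 n^{2}$)
$p{\left(j,g \right)} = 2 + g j$ ($p{\left(j,g \right)} = 1 j g + 2 = j g + 2 = g j + 2 = 2 + g j$)
$\left(p{\left(-7,v{\left(-3,6 \right)} \right)} + 153\right)^{2} = \left(\left(2 + 2 \cdot 6^{2} \left(-7\right)\right) + 153\right)^{2} = \left(\left(2 + 2 \cdot 36 \left(-7\right)\right) + 153\right)^{2} = \left(\left(2 + 72 \left(-7\right)\right) + 153\right)^{2} = \left(\left(2 - 504\right) + 153\right)^{2} = \left(-502 + 153\right)^{2} = \left(-349\right)^{2} = 121801$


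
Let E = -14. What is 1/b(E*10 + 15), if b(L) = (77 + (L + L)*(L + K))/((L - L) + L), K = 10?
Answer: -125/28827 ≈ -0.0043362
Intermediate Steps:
b(L) = (77 + 2*L*(10 + L))/L (b(L) = (77 + (L + L)*(L + 10))/((L - L) + L) = (77 + (2*L)*(10 + L))/(0 + L) = (77 + 2*L*(10 + L))/L)
1/b(E*10 + 15) = 1/(20 + 2*(-14*10 + 15) + 77/(-14*10 + 15)) = 1/(20 + 2*(-140 + 15) + 77/(-140 + 15)) = 1/(20 + 2*(-125) + 77/(-125)) = 1/(20 - 250 + 77*(-1/125)) = 1/(20 - 250 - 77/125) = 1/(-28827/125) = -125/28827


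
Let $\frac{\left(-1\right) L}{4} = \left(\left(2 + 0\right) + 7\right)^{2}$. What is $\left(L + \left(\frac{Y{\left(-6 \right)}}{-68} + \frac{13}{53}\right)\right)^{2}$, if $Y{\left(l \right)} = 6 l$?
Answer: $\frac{84812583076}{811801} \approx 1.0447 \cdot 10^{5}$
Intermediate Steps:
$L = -324$ ($L = - 4 \left(\left(2 + 0\right) + 7\right)^{2} = - 4 \left(2 + 7\right)^{2} = - 4 \cdot 9^{2} = \left(-4\right) 81 = -324$)
$\left(L + \left(\frac{Y{\left(-6 \right)}}{-68} + \frac{13}{53}\right)\right)^{2} = \left(-324 + \left(\frac{6 \left(-6\right)}{-68} + \frac{13}{53}\right)\right)^{2} = \left(-324 + \left(\left(-36\right) \left(- \frac{1}{68}\right) + 13 \cdot \frac{1}{53}\right)\right)^{2} = \left(-324 + \left(\frac{9}{17} + \frac{13}{53}\right)\right)^{2} = \left(-324 + \frac{698}{901}\right)^{2} = \left(- \frac{291226}{901}\right)^{2} = \frac{84812583076}{811801}$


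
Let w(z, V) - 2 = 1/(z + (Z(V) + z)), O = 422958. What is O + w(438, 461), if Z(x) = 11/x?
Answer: 170811127581/403847 ≈ 4.2296e+5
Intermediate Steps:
w(z, V) = 2 + 1/(2*z + 11/V) (w(z, V) = 2 + 1/(z + (11/V + z)) = 2 + 1/(z + (z + 11/V)) = 2 + 1/(2*z + 11/V))
O + w(438, 461) = 422958 + (22 + 461*(1 + 4*438))/(11 + 2*461*438) = 422958 + (22 + 461*(1 + 1752))/(11 + 403836) = 422958 + (22 + 461*1753)/403847 = 422958 + (22 + 808133)/403847 = 422958 + (1/403847)*808155 = 422958 + 808155/403847 = 170811127581/403847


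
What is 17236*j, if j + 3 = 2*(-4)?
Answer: -189596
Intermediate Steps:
j = -11 (j = -3 + 2*(-4) = -3 - 8 = -11)
17236*j = 17236*(-11) = -189596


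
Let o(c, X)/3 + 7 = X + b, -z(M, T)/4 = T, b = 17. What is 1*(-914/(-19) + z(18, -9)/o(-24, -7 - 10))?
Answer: 6170/133 ≈ 46.391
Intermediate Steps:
z(M, T) = -4*T
o(c, X) = 30 + 3*X (o(c, X) = -21 + 3*(X + 17) = -21 + 3*(17 + X) = -21 + (51 + 3*X) = 30 + 3*X)
1*(-914/(-19) + z(18, -9)/o(-24, -7 - 10)) = 1*(-914/(-19) + (-4*(-9))/(30 + 3*(-7 - 10))) = 1*(-914*(-1/19) + 36/(30 + 3*(-17))) = 1*(914/19 + 36/(30 - 51)) = 1*(914/19 + 36/(-21)) = 1*(914/19 + 36*(-1/21)) = 1*(914/19 - 12/7) = 1*(6170/133) = 6170/133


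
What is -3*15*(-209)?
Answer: 9405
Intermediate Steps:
-3*15*(-209) = -45*(-209) = 9405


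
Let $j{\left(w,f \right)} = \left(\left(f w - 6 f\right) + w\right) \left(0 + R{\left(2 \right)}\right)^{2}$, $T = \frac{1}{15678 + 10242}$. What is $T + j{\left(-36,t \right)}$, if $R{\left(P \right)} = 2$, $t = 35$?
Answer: $- \frac{156142079}{25920} \approx -6024.0$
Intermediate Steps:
$T = \frac{1}{25920} \approx 3.858 \cdot 10^{-5}$
$j{\left(w,f \right)} = - 24 f + 4 w + 4 f w$ ($j{\left(w,f \right)} = \left(\left(f w - 6 f\right) + w\right) \left(0 + 2\right)^{2} = \left(\left(- 6 f + f w\right) + w\right) 2^{2} = \left(w - 6 f + f w\right) 4 = - 24 f + 4 w + 4 f w$)
$T + j{\left(-36,t \right)} = \frac{1}{25920} + \left(\left(-24\right) 35 + 4 \left(-36\right) + 4 \cdot 35 \left(-36\right)\right) = \frac{1}{25920} - 6024 = - \frac{156142079}{25920}$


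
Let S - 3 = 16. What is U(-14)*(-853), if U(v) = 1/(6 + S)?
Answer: -853/25 ≈ -34.120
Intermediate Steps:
S = 19 (S = 3 + 16 = 19)
U(v) = 1/25 (U(v) = 1/(6 + 19) = 1/25)
U(-14)*(-853) = (1/25)*(-853) = -853/25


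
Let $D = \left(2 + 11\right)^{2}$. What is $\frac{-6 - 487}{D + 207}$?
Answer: $- \frac{493}{376} \approx -1.3112$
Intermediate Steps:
$D = 169$ ($D = 13^{2} = 169$)
$\frac{-6 - 487}{D + 207} = \frac{-6 - 487}{169 + 207} = - \frac{493}{376}$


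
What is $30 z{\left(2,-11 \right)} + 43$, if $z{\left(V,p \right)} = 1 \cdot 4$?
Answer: $163$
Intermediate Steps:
$z{\left(V,p \right)} = 4$
$30 z{\left(2,-11 \right)} + 43 = 30 \cdot 4 + 43 = 120 + 43 = 163$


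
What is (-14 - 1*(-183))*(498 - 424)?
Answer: 12506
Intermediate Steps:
(-14 - 1*(-183))*(498 - 424) = (-14 + 183)*74 = 169*74 = 12506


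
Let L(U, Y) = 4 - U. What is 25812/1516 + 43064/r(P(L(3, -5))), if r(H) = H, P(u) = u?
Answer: 16327709/379 ≈ 43081.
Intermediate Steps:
25812/1516 + 43064/r(P(L(3, -5))) = 25812/1516 + 43064/(4 - 1*3) = 25812*(1/1516) + 43064/(4 - 3) = 6453/379 + 43064/1 = 6453/379 + 43064*1 = 6453/379 + 43064 = 16327709/379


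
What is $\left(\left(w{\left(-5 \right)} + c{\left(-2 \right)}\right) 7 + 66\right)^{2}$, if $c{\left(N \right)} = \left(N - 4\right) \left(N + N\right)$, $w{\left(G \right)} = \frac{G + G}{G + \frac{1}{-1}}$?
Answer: $\frac{543169}{9} \approx 60352.0$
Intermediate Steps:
$w{\left(G \right)} = \frac{2 G}{-1 + G}$ ($w{\left(G \right)} = \frac{2 G}{G - 1} = \frac{2 G}{-1 + G}$)
$c{\left(N \right)} = 2 N \left(-4 + N\right)$ ($c{\left(N \right)} = \left(-4 + N\right) 2 N = 2 N \left(-4 + N\right)$)
$\left(\left(w{\left(-5 \right)} + c{\left(-2 \right)}\right) 7 + 66\right)^{2} = \left(\left(2 \left(-5\right) \frac{1}{-1 - 5} + 2 \left(-2\right) \left(-4 - 2\right)\right) 7 + 66\right)^{2} = \left(\left(2 \left(-5\right) \frac{1}{-6} + 2 \left(-2\right) \left(-6\right)\right) 7 + 66\right)^{2} = \left(\left(2 \left(-5\right) \left(- \frac{1}{6}\right) + 24\right) 7 + 66\right)^{2} = \left(\left(\frac{5}{3} + 24\right) 7 + 66\right)^{2} = \left(\frac{77}{3} \cdot 7 + 66\right)^{2} = \left(\frac{539}{3} + 66\right)^{2} = \left(\frac{737}{3}\right)^{2} = \frac{543169}{9}$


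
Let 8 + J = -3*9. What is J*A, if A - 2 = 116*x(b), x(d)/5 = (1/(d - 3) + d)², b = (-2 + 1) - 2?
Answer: -1832705/9 ≈ -2.0363e+5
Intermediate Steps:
b = -3 (b = -1 - 2 = -3)
x(d) = 5*(d + 1/(-3 + d))² (x(d) = 5*(1/(d - 3) + d)² = 5*(1/(-3 + d) + d)² = 5*(d + 1/(-3 + d))²)
J = -35 (J = -8 - 3*9 = -8 - 27 = -35)
A = 52363/9 (A = 2 + 116*(5*(1 + (-3)² - 3*(-3))²/(-3 - 3)²) = 2 + 116*(5*(1 + 9 + 9)²/(-6)²) = 2 + 116*(5*(1/36)*19²) = 2 + 116*(5*(1/36)*361) = 2 + 116*(1805/36) = 2 + 52345/9 = 52363/9 ≈ 5818.1)
J*A = -35*52363/9 = -1832705/9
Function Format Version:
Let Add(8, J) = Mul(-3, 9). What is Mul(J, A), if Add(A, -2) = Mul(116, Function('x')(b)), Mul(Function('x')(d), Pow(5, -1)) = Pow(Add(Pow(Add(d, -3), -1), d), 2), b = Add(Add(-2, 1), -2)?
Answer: Rational(-1832705, 9) ≈ -2.0363e+5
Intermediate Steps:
b = -3 (b = Add(-1, -2) = -3)
Function('x')(d) = Mul(5, Pow(Add(d, Pow(Add(-3, d), -1)), 2)) (Function('x')(d) = Mul(5, Pow(Add(Pow(Add(d, -3), -1), d), 2)) = Mul(5, Pow(Add(Pow(Add(-3, d), -1), d), 2)) = Mul(5, Pow(Add(d, Pow(Add(-3, d), -1)), 2)))
J = -35 (J = Add(-8, Mul(-3, 9)) = Add(-8, -27) = -35)
A = Rational(52363, 9) (A = Add(2, Mul(116, Mul(5, Pow(Add(-3, -3), -2), Pow(Add(1, Pow(-3, 2), Mul(-3, -3)), 2)))) = Add(2, Mul(116, Mul(5, Pow(-6, -2), Pow(Add(1, 9, 9), 2)))) = Add(2, Mul(116, Mul(5, Rational(1, 36), Pow(19, 2)))) = Add(2, Mul(116, Mul(5, Rational(1, 36), 361))) = Add(2, Mul(116, Rational(1805, 36))) = Add(2, Rational(52345, 9)) = Rational(52363, 9) ≈ 5818.1)
Mul(J, A) = Mul(-35, Rational(52363, 9)) = Rational(-1832705, 9)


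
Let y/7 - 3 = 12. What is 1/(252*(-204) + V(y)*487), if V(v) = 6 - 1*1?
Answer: -1/48973 ≈ -2.0419e-5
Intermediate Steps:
y = 105 (y = 21 + 7*12 = 21 + 84 = 105)
V(v) = 5 (V(v) = 6 - 1 = 5)
1/(252*(-204) + V(y)*487) = 1/(252*(-204) + 5*487) = 1/(-51408 + 2435) = 1/(-48973) = -1/48973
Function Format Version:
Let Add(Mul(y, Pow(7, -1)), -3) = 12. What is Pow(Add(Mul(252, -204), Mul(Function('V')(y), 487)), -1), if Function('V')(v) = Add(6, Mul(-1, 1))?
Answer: Rational(-1, 48973) ≈ -2.0419e-5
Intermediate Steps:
y = 105 (y = Add(21, Mul(7, 12)) = Add(21, 84) = 105)
Function('V')(v) = 5 (Function('V')(v) = Add(6, -1) = 5)
Pow(Add(Mul(252, -204), Mul(Function('V')(y), 487)), -1) = Pow(Add(Mul(252, -204), Mul(5, 487)), -1) = Pow(Add(-51408, 2435), -1) = Pow(-48973, -1) = Rational(-1, 48973)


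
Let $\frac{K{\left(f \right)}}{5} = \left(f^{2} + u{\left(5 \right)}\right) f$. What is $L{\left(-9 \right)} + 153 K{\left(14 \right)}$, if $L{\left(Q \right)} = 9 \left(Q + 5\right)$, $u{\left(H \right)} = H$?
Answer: $2152674$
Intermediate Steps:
$L{\left(Q \right)} = 45 + 9 Q$ ($L{\left(Q \right)} = 9 \left(5 + Q\right) = 45 + 9 Q$)
$K{\left(f \right)} = 5 f \left(5 + f^{2}\right)$ ($K{\left(f \right)} = 5 \left(f^{2} + 5\right) f = 5 \left(5 + f^{2}\right) f = 5 f \left(5 + f^{2}\right)$)
$L{\left(-9 \right)} + 153 K{\left(14 \right)} = \left(45 + 9 \left(-9\right)\right) + 153 \cdot 5 \cdot 14 \left(5 + 14^{2}\right) = \left(45 - 81\right) + 153 \cdot 5 \cdot 14 \left(5 + 196\right) = -36 + 153 \cdot 5 \cdot 14 \cdot 201 = -36 + 153 \cdot 14070 = -36 + 2152710 = 2152674$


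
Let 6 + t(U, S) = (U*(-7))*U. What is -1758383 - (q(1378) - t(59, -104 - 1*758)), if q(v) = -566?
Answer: -1782190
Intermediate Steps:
t(U, S) = -6 - 7*U² (t(U, S) = -6 + (U*(-7))*U = -6 + (-7*U)*U = -6 - 7*U²)
-1758383 - (q(1378) - t(59, -104 - 1*758)) = -1758383 - (-566 - (-6 - 7*59²)) = -1758383 - (-566 - (-6 - 7*3481)) = -1758383 - (-566 - (-6 - 24367)) = -1758383 - (-566 - 1*(-24373)) = -1758383 - (-566 + 24373) = -1758383 - 1*23807 = -1758383 - 23807 = -1782190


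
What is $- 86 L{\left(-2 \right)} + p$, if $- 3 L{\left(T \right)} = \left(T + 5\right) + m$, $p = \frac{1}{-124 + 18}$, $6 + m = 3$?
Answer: $- \frac{1}{106} \approx -0.009434$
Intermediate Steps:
$m = -3$ ($m = -6 + 3 = -3$)
$p = - \frac{1}{106}$ ($p = \frac{1}{-106} = - \frac{1}{106} \approx -0.009434$)
$L{\left(T \right)} = - \frac{2}{3} - \frac{T}{3}$ ($L{\left(T \right)} = - \frac{\left(T + 5\right) - 3}{3} = - \frac{\left(5 + T\right) - 3}{3} = - \frac{2 + T}{3} = - \frac{2}{3} - \frac{T}{3}$)
$- 86 L{\left(-2 \right)} + p = - 86 \left(- \frac{2}{3} - - \frac{2}{3}\right) - \frac{1}{106} = - 86 \left(- \frac{2}{3} + \frac{2}{3}\right) - \frac{1}{106} = \left(-86\right) 0 - \frac{1}{106} = 0 - \frac{1}{106} = - \frac{1}{106}$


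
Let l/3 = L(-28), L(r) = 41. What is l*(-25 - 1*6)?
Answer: -3813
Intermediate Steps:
l = 123 (l = 3*41 = 123)
l*(-25 - 1*6) = 123*(-25 - 1*6) = 123*(-25 - 6) = 123*(-31) = -3813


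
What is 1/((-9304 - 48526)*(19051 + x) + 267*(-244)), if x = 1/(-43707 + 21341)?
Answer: -11183/12321255788559 ≈ -9.0762e-10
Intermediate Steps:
x = -1/22366 (x = 1/(-22366) = -1/22366 ≈ -4.4711e-5)
1/((-9304 - 48526)*(19051 + x) + 267*(-244)) = 1/((-9304 - 48526)*(19051 - 1/22366) + 267*(-244)) = 1/(-57830*426094665/22366 - 65148) = 1/(-12320527238475/11183 - 65148) = 1/(-12321255788559/11183) = -11183/12321255788559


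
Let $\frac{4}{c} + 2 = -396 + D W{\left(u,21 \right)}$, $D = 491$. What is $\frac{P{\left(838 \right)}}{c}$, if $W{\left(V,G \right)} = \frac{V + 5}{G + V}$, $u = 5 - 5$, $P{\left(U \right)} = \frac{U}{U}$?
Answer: $- \frac{5903}{84} \approx -70.274$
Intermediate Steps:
$P{\left(U \right)} = 1$
$u = 0$ ($u = 5 - 5 = 0$)
$W{\left(V,G \right)} = \frac{5 + V}{G + V}$
$c = - \frac{84}{5903}$ ($c = \frac{4}{-2 - \left(396 - 491 \frac{5 + 0}{21 + 0}\right)} = \frac{4}{-2 - \left(396 - 491 \cdot \frac{1}{21} \cdot 5\right)} = \frac{4}{-2 + \left(-396 + 491 \cdot \frac{5}{21}\right)} = \frac{4}{-2 + \left(-396 + \frac{2455}{21}\right)} = \frac{4}{-2 - \frac{5861}{21}} = \frac{4}{- \frac{5903}{21}} = 4 \left(- \frac{21}{5903}\right) = - \frac{84}{5903} \approx -0.01423$)
$\frac{P{\left(838 \right)}}{c} = 1 \frac{1}{- \frac{84}{5903}} = 1 \left(- \frac{5903}{84}\right) = - \frac{5903}{84}$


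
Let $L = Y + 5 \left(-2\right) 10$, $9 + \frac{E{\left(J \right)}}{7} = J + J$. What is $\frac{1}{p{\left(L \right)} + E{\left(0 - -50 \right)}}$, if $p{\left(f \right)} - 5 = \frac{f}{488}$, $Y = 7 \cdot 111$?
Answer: $\frac{488}{313973} \approx 0.0015543$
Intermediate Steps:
$Y = 777$
$E{\left(J \right)} = -63 + 14 J$ ($E{\left(J \right)} = -63 + 7 \left(J + J\right) = -63 + 7 \cdot 2 J = -63 + 14 J$)
$L = 677$ ($L = 777 + 5 \left(-2\right) 10 = 777 - 100 = 677$)
$p{\left(f \right)} = 5 + \frac{f}{488}$
$\frac{1}{p{\left(L \right)} + E{\left(0 - -50 \right)}} = \frac{1}{\left(5 + \frac{1}{488} \cdot 677\right) - \left(63 - 14 \left(0 - -50\right)\right)} = \frac{1}{\left(5 + \frac{677}{488}\right) - \left(63 - 14 \left(0 + 50\right)\right)} = \frac{1}{\frac{3117}{488} + \left(-63 + 14 \cdot 50\right)} = \frac{1}{\frac{3117}{488} + \left(-63 + 700\right)} = \frac{1}{\frac{3117}{488} + 637} = \frac{1}{\frac{313973}{488}} = \frac{488}{313973}$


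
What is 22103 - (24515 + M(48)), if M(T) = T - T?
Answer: -2412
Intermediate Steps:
M(T) = 0
22103 - (24515 + M(48)) = 22103 - (24515 + 0) = 22103 - 1*24515 = 22103 - 24515 = -2412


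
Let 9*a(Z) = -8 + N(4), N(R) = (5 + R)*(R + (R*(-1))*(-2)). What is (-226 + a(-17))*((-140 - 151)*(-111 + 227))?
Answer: 21761368/3 ≈ 7.2538e+6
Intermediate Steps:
N(R) = 3*R*(5 + R) (N(R) = (5 + R)*(R - R*(-2)) = (5 + R)*(R + 2*R) = (5 + R)*(3*R) = 3*R*(5 + R))
a(Z) = 100/9 (a(Z) = (-8 + 3*4*(5 + 4))/9 = (-8 + 3*4*9)/9 = (-8 + 108)/9 = (1/9)*100 = 100/9)
(-226 + a(-17))*((-140 - 151)*(-111 + 227)) = (-226 + 100/9)*((-140 - 151)*(-111 + 227)) = -(-187598)*116/3 = -1934/9*(-33756) = 21761368/3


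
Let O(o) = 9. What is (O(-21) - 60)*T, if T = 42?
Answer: -2142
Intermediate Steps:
(O(-21) - 60)*T = (9 - 60)*42 = -51*42 = -2142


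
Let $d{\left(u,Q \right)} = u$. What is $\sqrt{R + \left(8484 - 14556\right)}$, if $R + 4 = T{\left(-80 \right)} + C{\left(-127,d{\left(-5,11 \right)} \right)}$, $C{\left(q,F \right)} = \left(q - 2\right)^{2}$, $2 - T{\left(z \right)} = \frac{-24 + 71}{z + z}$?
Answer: $\frac{3 \sqrt{1878630}}{40} \approx 102.8$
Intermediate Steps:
$T{\left(z \right)} = 2 - \frac{47}{2 z}$ ($T{\left(z \right)} = 2 - \frac{-24 + 71}{z + z} = 2 - \frac{47}{2 z}$)
$C{\left(q,F \right)} = \left(-2 + q\right)^{2}$
$R = \frac{2662287}{160}$ ($R = -4 + \left(\left(2 - \frac{47}{2 \left(-80\right)}\right) + \left(-2 - 127\right)^{2}\right) = -4 + \left(\left(2 - - \frac{47}{160}\right) + \left(-129\right)^{2}\right) = -4 + \left(\left(2 + \frac{47}{160}\right) + 16641\right) = -4 + \left(\frac{367}{160} + 16641\right) = -4 + \frac{2662927}{160} = \frac{2662287}{160} \approx 16639.0$)
$\sqrt{R + \left(8484 - 14556\right)} = \sqrt{\frac{2662287}{160} + \left(8484 - 14556\right)} = \sqrt{\frac{2662287}{160} - 6072} = \sqrt{\frac{1690767}{160}} = \frac{3 \sqrt{1878630}}{40}$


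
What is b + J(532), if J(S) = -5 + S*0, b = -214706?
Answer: -214711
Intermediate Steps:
J(S) = -5 (J(S) = -5 + 0 = -5)
b + J(532) = -214706 - 5 = -214711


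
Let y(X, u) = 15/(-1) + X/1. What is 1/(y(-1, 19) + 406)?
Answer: 1/390 ≈ 0.0025641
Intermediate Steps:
y(X, u) = -15 + X (y(X, u) = 15*(-1) + X*1 = -15 + X)
1/(y(-1, 19) + 406) = 1/((-15 - 1) + 406) = 1/(-16 + 406) = 1/390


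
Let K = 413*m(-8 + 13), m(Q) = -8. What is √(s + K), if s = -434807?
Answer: 3*I*√48679 ≈ 661.9*I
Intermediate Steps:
K = -3304 (K = 413*(-8) = -3304)
√(s + K) = √(-434807 - 3304) = √(-438111) = 3*I*√48679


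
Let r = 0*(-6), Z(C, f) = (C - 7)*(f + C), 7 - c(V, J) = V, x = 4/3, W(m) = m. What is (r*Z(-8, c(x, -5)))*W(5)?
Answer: 0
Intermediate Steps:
x = 4/3 (x = 4*(⅓) = 4/3 ≈ 1.3333)
c(V, J) = 7 - V
Z(C, f) = (-7 + C)*(C + f)
r = 0
(r*Z(-8, c(x, -5)))*W(5) = (0*((-8)² - 7*(-8) - 7*(7 - 1*4/3) - 8*(7 - 1*4/3)))*5 = (0*(64 + 56 - 7*(7 - 4/3) - 8*(7 - 4/3)))*5 = (0*(64 + 56 - 7*17/3 - 8*17/3))*5 = (0*(64 + 56 - 119/3 - 136/3))*5 = (0*35)*5 = 0*5 = 0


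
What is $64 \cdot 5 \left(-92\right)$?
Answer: $-29440$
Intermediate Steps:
$64 \cdot 5 \left(-92\right) = 320 \left(-92\right) = -29440$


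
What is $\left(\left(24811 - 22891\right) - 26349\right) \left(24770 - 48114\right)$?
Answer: $570270576$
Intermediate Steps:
$\left(\left(24811 - 22891\right) - 26349\right) \left(24770 - 48114\right) = \left(\left(24811 - 22891\right) - 26349\right) \left(-23344\right) = \left(1920 - 26349\right) \left(-23344\right) = \left(-24429\right) \left(-23344\right) = 570270576$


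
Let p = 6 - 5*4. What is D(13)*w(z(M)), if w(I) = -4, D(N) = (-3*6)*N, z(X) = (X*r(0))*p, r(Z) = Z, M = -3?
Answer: 936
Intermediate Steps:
p = -14 (p = 6 - 20 = -14)
z(X) = 0 (z(X) = (X*0)*(-14) = 0*(-14) = 0)
D(N) = -18*N
D(13)*w(z(M)) = -18*13*(-4) = -234*(-4) = 936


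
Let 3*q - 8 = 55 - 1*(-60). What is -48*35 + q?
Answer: -1639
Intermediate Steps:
q = 41 (q = 8/3 + (55 - 1*(-60))/3 = 8/3 + (55 + 60)/3 = 8/3 + (⅓)*115 = 8/3 + 115/3 = 41)
-48*35 + q = -48*35 + 41 = -1680 + 41 = -1639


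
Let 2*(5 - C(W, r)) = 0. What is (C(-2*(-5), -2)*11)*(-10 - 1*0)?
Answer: -550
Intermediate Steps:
C(W, r) = 5 (C(W, r) = 5 - ½*0 = 5 + 0 = 5)
(C(-2*(-5), -2)*11)*(-10 - 1*0) = (5*11)*(-10 - 1*0) = 55*(-10 + 0) = 55*(-10) = -550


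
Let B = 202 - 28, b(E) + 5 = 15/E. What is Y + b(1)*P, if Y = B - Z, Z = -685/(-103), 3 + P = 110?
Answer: 127447/103 ≈ 1237.3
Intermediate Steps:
P = 107 (P = -3 + 110 = 107)
b(E) = -5 + 15/E
Z = 685/103 (Z = -685*(-1/103) = 685/103 ≈ 6.6505)
B = 174
Y = 17237/103 (Y = 174 - 1*685/103 = 174 - 685/103 = 17237/103 ≈ 167.35)
Y + b(1)*P = 17237/103 + (-5 + 15/1)*107 = 17237/103 + (-5 + 15*1)*107 = 17237/103 + (-5 + 15)*107 = 17237/103 + 10*107 = 17237/103 + 1070 = 127447/103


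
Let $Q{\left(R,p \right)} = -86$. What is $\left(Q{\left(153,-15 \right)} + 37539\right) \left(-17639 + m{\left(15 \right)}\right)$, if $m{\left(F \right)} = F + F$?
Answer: $-659509877$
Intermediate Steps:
$m{\left(F \right)} = 2 F$
$\left(Q{\left(153,-15 \right)} + 37539\right) \left(-17639 + m{\left(15 \right)}\right) = \left(-86 + 37539\right) \left(-17639 + 2 \cdot 15\right) = 37453 \left(-17639 + 30\right) = 37453 \left(-17609\right) = -659509877$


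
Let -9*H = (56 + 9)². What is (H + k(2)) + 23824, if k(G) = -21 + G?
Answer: 210020/9 ≈ 23336.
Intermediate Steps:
H = -4225/9 (H = -(56 + 9)²/9 = -⅑*65² = -⅑*4225 = -4225/9 ≈ -469.44)
(H + k(2)) + 23824 = (-4225/9 + (-21 + 2)) + 23824 = (-4225/9 - 19) + 23824 = -4396/9 + 23824 = 210020/9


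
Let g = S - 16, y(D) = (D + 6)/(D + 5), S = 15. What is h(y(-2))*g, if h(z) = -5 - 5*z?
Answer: 35/3 ≈ 11.667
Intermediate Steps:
y(D) = (6 + D)/(5 + D)
g = -1 (g = 15 - 16 = -1)
h(y(-2))*g = (-5 - 5*(6 - 2)/(5 - 2))*(-1) = (-5 - 5*4/3)*(-1) = (-5 - 20/3)*(-1) = -35/3*(-1) = 35/3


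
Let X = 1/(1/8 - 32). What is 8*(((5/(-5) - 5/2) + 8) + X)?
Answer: 9116/255 ≈ 35.749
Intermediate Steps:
X = -8/255 (X = 1/(⅛ - 32) = 1/(-255/8) = -8/255 ≈ -0.031373)
8*(((5/(-5) - 5/2) + 8) + X) = 8*(((5/(-5) - 5/2) + 8) - 8/255) = 8*(((5*(-⅕) - 5*½) + 8) - 8/255) = 8*(((-1 - 5/2) + 8) - 8/255) = 8*((-7/2 + 8) - 8/255) = 8*(9/2 - 8/255) = 8*(2279/510) = 9116/255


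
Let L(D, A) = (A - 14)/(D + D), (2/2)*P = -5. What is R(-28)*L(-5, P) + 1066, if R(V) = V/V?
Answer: 10679/10 ≈ 1067.9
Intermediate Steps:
P = -5
L(D, A) = (-14 + A)/(2*D) (L(D, A) = (-14 + A)/((2*D)) = (-14 + A)*(1/(2*D)) = (-14 + A)/(2*D))
R(V) = 1
R(-28)*L(-5, P) + 1066 = 1*((½)*(-14 - 5)/(-5)) + 1066 = 1*((½)*(-⅕)*(-19)) + 1066 = 1*(19/10) + 1066 = 19/10 + 1066 = 10679/10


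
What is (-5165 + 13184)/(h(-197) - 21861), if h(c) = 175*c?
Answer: -8019/56336 ≈ -0.14234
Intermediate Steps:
(-5165 + 13184)/(h(-197) - 21861) = (-5165 + 13184)/(175*(-197) - 21861) = 8019/(-34475 - 21861) = 8019/(-56336) = 8019*(-1/56336) = -8019/56336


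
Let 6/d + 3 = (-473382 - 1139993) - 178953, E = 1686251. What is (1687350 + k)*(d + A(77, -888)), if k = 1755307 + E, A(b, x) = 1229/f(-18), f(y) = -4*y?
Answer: 941485589425103/10753986 ≈ 8.7548e+7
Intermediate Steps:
A(b, x) = 1229/72 (A(b, x) = 1229/((-4*(-18))) = 1229/72)
k = 3441558 (k = 1755307 + 1686251 = 3441558)
d = -6/1792331 (d = 6/(-3 + ((-473382 - 1139993) - 178953)) = 6/(-3 + (-1613375 - 178953)) = 6/(-3 - 1792328) = 6/(-1792331) = 6*(-1/1792331) = -6/1792331 ≈ -3.3476e-6)
(1687350 + k)*(d + A(77, -888)) = (1687350 + 3441558)*(-6/1792331 + 1229/72) = 5128908*(2202774367/129047832) = 941485589425103/10753986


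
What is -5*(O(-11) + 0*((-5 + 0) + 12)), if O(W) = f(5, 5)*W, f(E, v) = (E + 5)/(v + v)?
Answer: 55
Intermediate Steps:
f(E, v) = (5 + E)/(2*v) (f(E, v) = (5 + E)/((2*v)) = (5 + E)*(1/(2*v)) = (5 + E)/(2*v))
O(W) = W (O(W) = ((½)*(5 + 5)/5)*W = ((½)*(⅕)*10)*W = 1*W = W)
-5*(O(-11) + 0*((-5 + 0) + 12)) = -5*(-11 + 0*((-5 + 0) + 12)) = -5*(-11 + 0*(-5 + 12)) = -5*(-11 + 0*7) = -5*(-11 + 0) = -5*(-11) = 55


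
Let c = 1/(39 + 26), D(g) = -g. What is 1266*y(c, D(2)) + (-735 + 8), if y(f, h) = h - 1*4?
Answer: -8323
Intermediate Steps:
c = 1/65 ≈ 0.015385
y(f, h) = -4 + h (y(f, h) = h - 4 = -4 + h)
1266*y(c, D(2)) + (-735 + 8) = 1266*(-4 - 1*2) + (-735 + 8) = 1266*(-4 - 2) - 727 = 1266*(-6) - 727 = -7596 - 727 = -8323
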